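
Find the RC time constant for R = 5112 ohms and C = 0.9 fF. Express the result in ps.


Step 1: tau = R * C
Step 2: tau = 5112 * 0.9 fF = 5112 * 9.0e-16 F
Step 3: tau = 4.6008e-12 s = 4.6008 ps

4.6008


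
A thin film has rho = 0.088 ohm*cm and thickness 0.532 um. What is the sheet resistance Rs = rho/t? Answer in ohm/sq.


Step 1: Convert thickness to cm: t = 0.532 um = 5.3200e-05 cm
Step 2: Rs = rho / t = 0.088 / 5.3200e-05
Step 3: Rs = 1654.1 ohm/sq

1654.1


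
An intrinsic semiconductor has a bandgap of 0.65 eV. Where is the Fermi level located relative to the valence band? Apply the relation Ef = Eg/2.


Step 1: For an intrinsic semiconductor, the Fermi level sits at midgap.
Step 2: Ef = Eg / 2 = 0.65 / 2 = 0.325 eV

0.325


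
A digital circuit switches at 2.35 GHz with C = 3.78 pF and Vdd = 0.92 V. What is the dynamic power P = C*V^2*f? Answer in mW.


Step 1: V^2 = 0.92^2 = 0.8464 V^2
Step 2: P = C*V^2*f = 3.78e-12 F * 0.8464 * 2.35e9 Hz
Step 3: P = 7.5185712e-03 W
Step 4: P = 7.519 mW

7.519


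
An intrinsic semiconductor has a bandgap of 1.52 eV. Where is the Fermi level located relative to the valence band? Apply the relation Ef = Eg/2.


Step 1: For an intrinsic semiconductor, the Fermi level sits at midgap.
Step 2: Ef = Eg / 2 = 1.52 / 2 = 0.76 eV

0.76


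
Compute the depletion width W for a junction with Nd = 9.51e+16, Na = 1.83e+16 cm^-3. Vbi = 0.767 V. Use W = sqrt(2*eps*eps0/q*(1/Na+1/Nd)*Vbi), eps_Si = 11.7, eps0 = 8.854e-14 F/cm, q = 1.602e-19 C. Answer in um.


Step 1: 1/Na + 1/Nd = 1/1.83e+16 + 1/9.51e+16 = 6.51601e-17
Step 2: 2*eps*eps0/q = 2*11.7*8.854e-14/1.602e-19 = 1.293281e+07
Step 3: W^2 = 1.293281e+07 * 6.51601e-17 * 0.767 = 6.46353e-10
Step 4: W = sqrt(6.46353e-10) = 2.542e-05 cm = 0.2542 um

0.2542


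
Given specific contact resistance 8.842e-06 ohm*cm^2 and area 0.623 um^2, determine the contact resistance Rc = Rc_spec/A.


Step 1: Convert area to cm^2: 0.623 um^2 = 6.2300e-09 cm^2
Step 2: Rc = Rc_spec / A = 8.842e-06 / 6.2300e-09
Step 3: Rc = 1.42e+03 ohms

1.42e+03


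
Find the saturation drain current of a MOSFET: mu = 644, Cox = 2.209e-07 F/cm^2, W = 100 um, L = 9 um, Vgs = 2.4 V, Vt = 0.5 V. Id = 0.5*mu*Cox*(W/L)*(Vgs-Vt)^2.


Step 1: Overdrive voltage Vov = Vgs - Vt = 2.4 - 0.5 = 1.9 V
Step 2: W/L = 100/9 = 11.1111
Step 3: Id = 0.5 * 644 * 2.209e-07 * 11.1111 * 1.9^2
Step 4: Id = 2.85e-03 A

2.85e-03


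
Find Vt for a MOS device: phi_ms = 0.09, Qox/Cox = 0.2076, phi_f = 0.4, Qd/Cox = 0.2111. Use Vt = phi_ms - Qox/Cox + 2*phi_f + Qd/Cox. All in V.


Step 1: Vt = phi_ms - Qox/Cox + 2*phi_f + Qd/Cox
Step 2: Vt = 0.09 - 0.2076 + 2*0.4 + 0.2111
Step 3: Vt = 0.09 - 0.2076 + 0.8 + 0.2111
Step 4: Vt = 0.8935 V

0.8935


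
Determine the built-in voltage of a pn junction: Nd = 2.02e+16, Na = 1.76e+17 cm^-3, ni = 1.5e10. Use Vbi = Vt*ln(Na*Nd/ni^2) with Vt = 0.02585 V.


Step 1: Compute Na*Nd/ni^2 = 1.76e+17 * 2.02e+16 / (1.5e10)^2 = 1.5801e+13
Step 2: ln(1.5801e+13) = 30.3911
Step 3: Vbi = 0.02585 * 30.3911 = 0.786 V

0.786


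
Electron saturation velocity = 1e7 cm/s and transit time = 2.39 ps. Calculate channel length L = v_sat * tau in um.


Step 1: tau in seconds = 2.39 ps * 1e-12 = 2.3900e-12 s
Step 2: L = v_sat * tau = 1e7 * 2.3900e-12 = 2.3900e-05 cm
Step 3: L in um = 2.3900e-05 * 1e4 = 0.239 um

0.239


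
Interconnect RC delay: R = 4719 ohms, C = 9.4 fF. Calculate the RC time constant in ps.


Step 1: tau = R * C
Step 2: tau = 4719 * 9.4 fF = 4719 * 9.4e-15 F
Step 3: tau = 4.43586e-11 s = 44.3586 ps

44.3586


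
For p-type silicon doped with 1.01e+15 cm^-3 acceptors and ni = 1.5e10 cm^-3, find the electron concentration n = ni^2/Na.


Step 1: Majority hole concentration p ≈ Na = 1.01e+15 cm^-3
Step 2: n = ni^2 / Na = (1.5e10)^2 / 1.01e+15
Step 3: n = 2.23e+05 cm^-3

2.23e+05


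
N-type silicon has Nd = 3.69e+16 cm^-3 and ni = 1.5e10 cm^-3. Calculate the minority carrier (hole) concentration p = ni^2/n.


Step 1: Since Nd >> ni, n ≈ Nd = 3.69e+16 cm^-3
Step 2: p = ni^2 / n = (1.5e10)^2 / 3.69e+16
Step 3: p = 2.25e20 / 3.69e+16 = 6.10e+03 cm^-3

6.10e+03


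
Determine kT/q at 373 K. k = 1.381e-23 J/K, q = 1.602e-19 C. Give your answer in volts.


Step 1: kT = 1.381e-23 * 373 = 5.15113e-21 J
Step 2: Vt = kT/q = 5.15113e-21 / 1.602e-19
Step 3: Vt = 0.03215 V

0.03215


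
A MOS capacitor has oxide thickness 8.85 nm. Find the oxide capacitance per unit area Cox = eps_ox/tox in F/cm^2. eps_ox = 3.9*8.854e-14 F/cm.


Step 1: eps_ox = 3.9 * 8.854e-14 = 3.45306e-13 F/cm
Step 2: tox in cm = 8.85 nm * 1e-7 = 8.8500e-07 cm
Step 3: Cox = 3.45306e-13 / 8.8500e-07 = 3.90e-07 F/cm^2

3.90e-07


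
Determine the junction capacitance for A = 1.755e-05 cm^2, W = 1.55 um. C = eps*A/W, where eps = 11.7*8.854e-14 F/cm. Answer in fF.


Step 1: eps_Si = 11.7 * 8.854e-14 = 1.035918e-12 F/cm
Step 2: W in cm = 1.55 * 1e-4 = 1.55e-04 cm
Step 3: C = 1.035918e-12 * 1.755e-05 / 1.55e-04 = 1.172927e-13 F
Step 4: C = 117.29 fF

117.29


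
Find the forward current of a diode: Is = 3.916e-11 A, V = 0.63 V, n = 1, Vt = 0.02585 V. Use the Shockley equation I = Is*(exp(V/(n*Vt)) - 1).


Step 1: V/(n*Vt) = 0.63/(1*0.02585) = 24.3714
Step 2: exp(24.3714) = 3.8403e+10
Step 3: I = 3.916e-11 * (3.8403e+10 - 1) = 1.50e+00 A

1.50e+00


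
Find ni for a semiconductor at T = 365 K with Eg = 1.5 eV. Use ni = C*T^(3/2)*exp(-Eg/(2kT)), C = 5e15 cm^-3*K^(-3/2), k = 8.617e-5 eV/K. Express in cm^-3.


Step 1: Compute kT = 8.617e-5 * 365 = 0.03145205 eV
Step 2: Exponent = -Eg/(2kT) = -1.5/(2*0.03145205) = -23.84582
Step 3: T^(3/2) = 365^1.5 = 6973.32
Step 4: ni = 5e15 * 6973.32 * exp(-23.84582) = 1.54e+09 cm^-3

1.54e+09


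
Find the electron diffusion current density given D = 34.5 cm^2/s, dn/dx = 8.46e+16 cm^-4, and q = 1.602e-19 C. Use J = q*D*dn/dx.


Step 1: J = q * D * (dn/dx)
Step 2: J = 1.602e-19 * 34.5 * 8.46e+16
Step 3: J = 4.68e-01 A/cm^2

4.68e-01


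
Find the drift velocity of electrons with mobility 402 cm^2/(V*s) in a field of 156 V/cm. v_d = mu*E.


Step 1: v_d = mu * E
Step 2: v_d = 402 * 156 = 62712
Step 3: v_d = 6.27e+04 cm/s

6.27e+04


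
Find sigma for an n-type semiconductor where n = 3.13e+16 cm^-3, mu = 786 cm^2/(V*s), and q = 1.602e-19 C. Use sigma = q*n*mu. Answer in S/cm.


Step 1: sigma = q * n * mu
Step 2: sigma = 1.602e-19 * 3.13e+16 * 786
Step 3: sigma = 3.941e+00 S/cm

3.941e+00


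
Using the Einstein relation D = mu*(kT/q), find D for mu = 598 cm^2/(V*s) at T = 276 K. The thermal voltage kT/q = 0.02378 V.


Step 1: D = mu * (kT/q)
Step 2: D = 598 * 0.02378
Step 3: D = 14.22 cm^2/s

14.22


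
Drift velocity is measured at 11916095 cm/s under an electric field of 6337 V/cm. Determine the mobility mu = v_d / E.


Step 1: mu = v_d / E
Step 2: mu = 11916095 / 6337
Step 3: mu = 1880.4 cm^2/(V*s)

1880.4


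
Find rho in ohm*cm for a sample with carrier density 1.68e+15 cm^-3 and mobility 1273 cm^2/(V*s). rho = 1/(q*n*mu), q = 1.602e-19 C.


Step 1: sigma = q * n * mu = 1.602e-19 * 1.68e+15 * 1273 = 3.42610e-01 S/cm
Step 2: rho = 1 / sigma = 1 / 3.42610e-01 = 2.919 ohm*cm

2.919


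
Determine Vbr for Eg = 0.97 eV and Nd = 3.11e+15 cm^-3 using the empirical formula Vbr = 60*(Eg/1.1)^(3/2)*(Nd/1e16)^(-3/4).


Step 1: Eg/1.1 = 0.97/1.1 = 0.881818
Step 2: (Eg/1.1)^1.5 = 0.881818^1.5 = 0.828073
Step 3: (Nd/1e16)^(-0.75) = (0.311)^(-0.75) = 2.401208
Step 4: Vbr = 60 * 0.828073 * 2.401208 = 119.3 V

119.3


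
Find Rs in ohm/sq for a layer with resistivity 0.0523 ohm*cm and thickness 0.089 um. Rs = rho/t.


Step 1: Convert thickness to cm: t = 0.089 um = 8.9000e-06 cm
Step 2: Rs = rho / t = 0.0523 / 8.9000e-06
Step 3: Rs = 5876.4 ohm/sq

5876.4


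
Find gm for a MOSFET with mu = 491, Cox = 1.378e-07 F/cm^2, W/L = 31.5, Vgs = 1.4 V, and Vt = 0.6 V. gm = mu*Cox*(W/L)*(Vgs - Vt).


Step 1: Vov = Vgs - Vt = 1.4 - 0.6 = 0.8 V
Step 2: gm = mu * Cox * (W/L) * Vov
Step 3: gm = 491 * 1.378e-07 * 31.5 * 0.8 = 1.71e-03 S

1.71e-03


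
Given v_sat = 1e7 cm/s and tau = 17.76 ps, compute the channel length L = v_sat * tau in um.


Step 1: tau in seconds = 17.76 ps * 1e-12 = 1.7760e-11 s
Step 2: L = v_sat * tau = 1e7 * 1.7760e-11 = 1.7760e-04 cm
Step 3: L in um = 1.7760e-04 * 1e4 = 1.776 um

1.776


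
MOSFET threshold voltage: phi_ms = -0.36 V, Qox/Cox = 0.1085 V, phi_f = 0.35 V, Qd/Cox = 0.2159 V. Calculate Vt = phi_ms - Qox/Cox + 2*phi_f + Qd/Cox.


Step 1: Vt = phi_ms - Qox/Cox + 2*phi_f + Qd/Cox
Step 2: Vt = -0.36 - 0.1085 + 2*0.35 + 0.2159
Step 3: Vt = -0.36 - 0.1085 + 0.7 + 0.2159
Step 4: Vt = 0.4474 V

0.4474


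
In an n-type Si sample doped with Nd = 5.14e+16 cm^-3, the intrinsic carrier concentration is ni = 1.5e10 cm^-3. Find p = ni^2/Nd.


Step 1: Since Nd >> ni, n ≈ Nd = 5.14e+16 cm^-3
Step 2: p = ni^2 / n = (1.5e10)^2 / 5.14e+16
Step 3: p = 2.25e20 / 5.14e+16 = 4.38e+03 cm^-3

4.38e+03


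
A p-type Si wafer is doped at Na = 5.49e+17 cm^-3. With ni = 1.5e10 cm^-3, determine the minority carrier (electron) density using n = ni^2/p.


Step 1: Majority hole concentration p ≈ Na = 5.49e+17 cm^-3
Step 2: n = ni^2 / Na = (1.5e10)^2 / 5.49e+17
Step 3: n = 4.10e+02 cm^-3

4.10e+02


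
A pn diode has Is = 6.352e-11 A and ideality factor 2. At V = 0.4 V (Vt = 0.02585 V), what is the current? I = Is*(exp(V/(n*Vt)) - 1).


Step 1: V/(n*Vt) = 0.4/(2*0.02585) = 7.7369
Step 2: exp(7.7369) = 2.2914e+03
Step 3: I = 6.352e-11 * (2.2914e+03 - 1) = 1.45e-07 A

1.45e-07


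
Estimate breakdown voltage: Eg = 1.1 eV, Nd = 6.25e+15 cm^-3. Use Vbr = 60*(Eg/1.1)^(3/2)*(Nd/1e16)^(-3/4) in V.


Step 1: Eg/1.1 = 1.1/1.1 = 1.000000
Step 2: (Eg/1.1)^1.5 = 1.000000^1.5 = 1.000000
Step 3: (Nd/1e16)^(-0.75) = (0.625)^(-0.75) = 1.422624
Step 4: Vbr = 60 * 1.000000 * 1.422624 = 85.4 V

85.4


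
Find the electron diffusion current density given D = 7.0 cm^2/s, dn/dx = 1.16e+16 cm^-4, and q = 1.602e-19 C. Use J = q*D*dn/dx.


Step 1: J = q * D * (dn/dx)
Step 2: J = 1.602e-19 * 7.0 * 1.16e+16
Step 3: J = 1.30e-02 A/cm^2

1.30e-02


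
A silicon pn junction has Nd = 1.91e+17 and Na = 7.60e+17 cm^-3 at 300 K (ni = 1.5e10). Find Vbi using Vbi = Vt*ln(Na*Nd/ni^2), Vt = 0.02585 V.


Step 1: Compute Na*Nd/ni^2 = 7.60e+17 * 1.91e+17 / (1.5e10)^2 = 6.4516e+14
Step 2: ln(6.4516e+14) = 34.1005
Step 3: Vbi = 0.02585 * 34.1005 = 0.881 V

0.881


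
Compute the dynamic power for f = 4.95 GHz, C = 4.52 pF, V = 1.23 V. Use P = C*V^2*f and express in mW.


Step 1: V^2 = 1.23^2 = 1.5129 V^2
Step 2: P = C*V^2*f = 4.52e-12 F * 1.5129 * 4.95e9 Hz
Step 3: P = 3.38496246e-02 W
Step 4: P = 33.85 mW

33.85


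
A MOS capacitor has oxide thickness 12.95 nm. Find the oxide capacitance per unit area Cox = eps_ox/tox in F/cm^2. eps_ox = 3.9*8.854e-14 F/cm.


Step 1: eps_ox = 3.9 * 8.854e-14 = 3.45306e-13 F/cm
Step 2: tox in cm = 12.95 nm * 1e-7 = 1.2950e-06 cm
Step 3: Cox = 3.45306e-13 / 1.2950e-06 = 2.67e-07 F/cm^2

2.67e-07


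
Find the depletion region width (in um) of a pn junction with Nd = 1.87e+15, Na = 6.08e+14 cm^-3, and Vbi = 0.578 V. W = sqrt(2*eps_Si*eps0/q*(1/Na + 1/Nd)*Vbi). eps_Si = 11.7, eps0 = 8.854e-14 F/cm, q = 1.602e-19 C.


Step 1: 1/Na + 1/Nd = 1/6.08e+14 + 1/1.87e+15 = 2.17950e-15
Step 2: 2*eps*eps0/q = 2*11.7*8.854e-14/1.602e-19 = 1.293281e+07
Step 3: W^2 = 1.293281e+07 * 2.17950e-15 * 0.578 = 1.62921e-08
Step 4: W = sqrt(1.62921e-08) = 1.276e-04 cm = 1.276 um

1.276


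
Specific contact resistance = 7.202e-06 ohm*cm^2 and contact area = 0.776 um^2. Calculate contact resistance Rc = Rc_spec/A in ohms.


Step 1: Convert area to cm^2: 0.776 um^2 = 7.7600e-09 cm^2
Step 2: Rc = Rc_spec / A = 7.202e-06 / 7.7600e-09
Step 3: Rc = 9.28e+02 ohms

9.28e+02


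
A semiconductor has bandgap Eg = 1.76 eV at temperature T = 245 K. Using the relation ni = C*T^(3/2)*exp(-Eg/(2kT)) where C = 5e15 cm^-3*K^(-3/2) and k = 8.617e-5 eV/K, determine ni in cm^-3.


Step 1: Compute kT = 8.617e-5 * 245 = 0.02111165 eV
Step 2: Exponent = -Eg/(2kT) = -1.76/(2*0.02111165) = -41.68315
Step 3: T^(3/2) = 245^1.5 = 3834.86
Step 4: ni = 5e15 * 3834.86 * exp(-41.68315) = 1.51e+01 cm^-3

1.51e+01


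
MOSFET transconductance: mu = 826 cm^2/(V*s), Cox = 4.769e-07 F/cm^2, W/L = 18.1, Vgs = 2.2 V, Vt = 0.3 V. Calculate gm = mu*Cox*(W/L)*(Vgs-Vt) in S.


Step 1: Vov = Vgs - Vt = 2.2 - 0.3 = 1.9 V
Step 2: gm = mu * Cox * (W/L) * Vov
Step 3: gm = 826 * 4.769e-07 * 18.1 * 1.9 = 1.35e-02 S

1.35e-02


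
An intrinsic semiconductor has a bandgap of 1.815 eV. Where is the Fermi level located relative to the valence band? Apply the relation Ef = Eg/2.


Step 1: For an intrinsic semiconductor, the Fermi level sits at midgap.
Step 2: Ef = Eg / 2 = 1.815 / 2 = 0.9075 eV

0.9075


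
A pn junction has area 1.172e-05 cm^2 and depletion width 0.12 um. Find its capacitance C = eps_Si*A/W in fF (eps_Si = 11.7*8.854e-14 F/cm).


Step 1: eps_Si = 11.7 * 8.854e-14 = 1.035918e-12 F/cm
Step 2: W in cm = 0.12 * 1e-4 = 1.20e-05 cm
Step 3: C = 1.035918e-12 * 1.172e-05 / 1.20e-05 = 1.011747e-12 F
Step 4: C = 1011.75 fF

1011.75


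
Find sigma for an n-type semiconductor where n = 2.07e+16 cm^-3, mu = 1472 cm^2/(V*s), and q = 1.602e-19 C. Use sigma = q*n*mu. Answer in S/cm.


Step 1: sigma = q * n * mu
Step 2: sigma = 1.602e-19 * 2.07e+16 * 1472
Step 3: sigma = 4.881e+00 S/cm

4.881e+00


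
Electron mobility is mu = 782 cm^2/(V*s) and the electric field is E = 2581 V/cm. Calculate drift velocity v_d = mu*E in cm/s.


Step 1: v_d = mu * E
Step 2: v_d = 782 * 2581 = 2018342
Step 3: v_d = 2.02e+06 cm/s

2.02e+06


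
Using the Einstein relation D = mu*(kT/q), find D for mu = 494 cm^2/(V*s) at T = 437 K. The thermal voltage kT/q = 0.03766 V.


Step 1: D = mu * (kT/q)
Step 2: D = 494 * 0.03766
Step 3: D = 18.6 cm^2/s

18.6


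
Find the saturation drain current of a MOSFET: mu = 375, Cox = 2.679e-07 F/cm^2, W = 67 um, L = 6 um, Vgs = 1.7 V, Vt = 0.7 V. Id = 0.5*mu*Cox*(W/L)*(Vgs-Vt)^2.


Step 1: Overdrive voltage Vov = Vgs - Vt = 1.7 - 0.7 = 1.0 V
Step 2: W/L = 67/6 = 11.1667
Step 3: Id = 0.5 * 375 * 2.679e-07 * 11.1667 * 1.0^2
Step 4: Id = 5.61e-04 A

5.61e-04


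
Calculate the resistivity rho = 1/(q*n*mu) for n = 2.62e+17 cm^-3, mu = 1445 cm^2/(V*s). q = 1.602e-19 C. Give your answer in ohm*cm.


Step 1: sigma = q * n * mu = 1.602e-19 * 2.62e+17 * 1445 = 6.06501e+01 S/cm
Step 2: rho = 1 / sigma = 1 / 6.06501e+01 = 0.01649 ohm*cm

0.01649


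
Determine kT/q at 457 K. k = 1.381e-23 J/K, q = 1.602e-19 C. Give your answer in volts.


Step 1: kT = 1.381e-23 * 457 = 6.31117e-21 J
Step 2: Vt = kT/q = 6.31117e-21 / 1.602e-19
Step 3: Vt = 0.0394 V

0.0394


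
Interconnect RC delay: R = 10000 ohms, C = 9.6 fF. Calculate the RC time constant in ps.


Step 1: tau = R * C
Step 2: tau = 10000 * 9.6 fF = 10000 * 9.6e-15 F
Step 3: tau = 9.6e-11 s = 96.0 ps

96.0


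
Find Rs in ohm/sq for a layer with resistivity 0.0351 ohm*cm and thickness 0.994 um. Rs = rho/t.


Step 1: Convert thickness to cm: t = 0.994 um = 9.9400e-05 cm
Step 2: Rs = rho / t = 0.0351 / 9.9400e-05
Step 3: Rs = 353.1 ohm/sq

353.1


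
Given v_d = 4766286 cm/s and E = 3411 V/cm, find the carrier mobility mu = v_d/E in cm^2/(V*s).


Step 1: mu = v_d / E
Step 2: mu = 4766286 / 3411
Step 3: mu = 1397.33 cm^2/(V*s)

1397.33


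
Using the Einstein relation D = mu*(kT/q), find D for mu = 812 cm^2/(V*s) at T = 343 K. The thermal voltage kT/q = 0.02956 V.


Step 1: D = mu * (kT/q)
Step 2: D = 812 * 0.02956
Step 3: D = 24.0 cm^2/s

24.0


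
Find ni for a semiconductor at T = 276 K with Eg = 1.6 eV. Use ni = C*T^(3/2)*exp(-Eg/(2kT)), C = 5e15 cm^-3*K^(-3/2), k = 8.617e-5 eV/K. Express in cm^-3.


Step 1: Compute kT = 8.617e-5 * 276 = 0.02378292 eV
Step 2: Exponent = -Eg/(2kT) = -1.6/(2*0.02378292) = -33.63759
Step 3: T^(3/2) = 276^1.5 = 4585.26
Step 4: ni = 5e15 * 4585.26 * exp(-33.63759) = 5.65e+04 cm^-3

5.65e+04


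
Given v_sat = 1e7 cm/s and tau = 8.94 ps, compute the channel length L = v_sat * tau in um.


Step 1: tau in seconds = 8.94 ps * 1e-12 = 8.9400e-12 s
Step 2: L = v_sat * tau = 1e7 * 8.9400e-12 = 8.9400e-05 cm
Step 3: L in um = 8.9400e-05 * 1e4 = 0.894 um

0.894


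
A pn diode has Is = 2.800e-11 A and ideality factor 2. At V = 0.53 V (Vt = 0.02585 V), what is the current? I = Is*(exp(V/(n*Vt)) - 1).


Step 1: V/(n*Vt) = 0.53/(2*0.02585) = 10.2515
Step 2: exp(10.2515) = 2.8325e+04
Step 3: I = 2.800e-11 * (2.8325e+04 - 1) = 7.93e-07 A

7.93e-07


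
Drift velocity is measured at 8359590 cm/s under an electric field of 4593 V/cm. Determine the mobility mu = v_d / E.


Step 1: mu = v_d / E
Step 2: mu = 8359590 / 4593
Step 3: mu = 1820.07 cm^2/(V*s)

1820.07


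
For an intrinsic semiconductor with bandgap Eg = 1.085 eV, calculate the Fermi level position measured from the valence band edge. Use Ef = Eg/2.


Step 1: For an intrinsic semiconductor, the Fermi level sits at midgap.
Step 2: Ef = Eg / 2 = 1.085 / 2 = 0.5425 eV

0.5425


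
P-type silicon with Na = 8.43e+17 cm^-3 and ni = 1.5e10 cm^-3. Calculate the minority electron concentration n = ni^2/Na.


Step 1: Majority hole concentration p ≈ Na = 8.43e+17 cm^-3
Step 2: n = ni^2 / Na = (1.5e10)^2 / 8.43e+17
Step 3: n = 2.67e+02 cm^-3

2.67e+02


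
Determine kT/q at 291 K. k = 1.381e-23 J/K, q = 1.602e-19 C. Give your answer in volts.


Step 1: kT = 1.381e-23 * 291 = 4.01871e-21 J
Step 2: Vt = kT/q = 4.01871e-21 / 1.602e-19
Step 3: Vt = 0.02509 V

0.02509


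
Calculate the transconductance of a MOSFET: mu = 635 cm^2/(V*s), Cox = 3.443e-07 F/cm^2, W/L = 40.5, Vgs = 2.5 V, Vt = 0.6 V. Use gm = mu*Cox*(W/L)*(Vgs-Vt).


Step 1: Vov = Vgs - Vt = 2.5 - 0.6 = 1.9 V
Step 2: gm = mu * Cox * (W/L) * Vov
Step 3: gm = 635 * 3.443e-07 * 40.5 * 1.9 = 1.68e-02 S

1.68e-02


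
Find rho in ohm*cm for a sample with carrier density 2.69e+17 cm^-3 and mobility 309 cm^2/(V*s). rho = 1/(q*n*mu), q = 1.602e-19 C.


Step 1: sigma = q * n * mu = 1.602e-19 * 2.69e+17 * 309 = 1.33160e+01 S/cm
Step 2: rho = 1 / sigma = 1 / 1.33160e+01 = 0.0751 ohm*cm

0.0751


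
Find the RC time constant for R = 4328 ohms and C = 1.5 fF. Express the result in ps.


Step 1: tau = R * C
Step 2: tau = 4328 * 1.5 fF = 4328 * 1.5e-15 F
Step 3: tau = 6.492e-12 s = 6.492 ps

6.492


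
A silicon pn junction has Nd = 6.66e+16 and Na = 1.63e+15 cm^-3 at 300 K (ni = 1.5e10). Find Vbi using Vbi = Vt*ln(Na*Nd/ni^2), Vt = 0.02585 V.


Step 1: Compute Na*Nd/ni^2 = 1.63e+15 * 6.66e+16 / (1.5e10)^2 = 4.8248e+11
Step 2: ln(4.8248e+11) = 26.9022
Step 3: Vbi = 0.02585 * 26.9022 = 0.695 V

0.695


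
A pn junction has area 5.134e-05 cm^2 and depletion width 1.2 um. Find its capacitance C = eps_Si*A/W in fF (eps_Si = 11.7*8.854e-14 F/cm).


Step 1: eps_Si = 11.7 * 8.854e-14 = 1.035918e-12 F/cm
Step 2: W in cm = 1.2 * 1e-4 = 1.20e-04 cm
Step 3: C = 1.035918e-12 * 5.134e-05 / 1.20e-04 = 4.432003e-13 F
Step 4: C = 443.2 fF

443.2


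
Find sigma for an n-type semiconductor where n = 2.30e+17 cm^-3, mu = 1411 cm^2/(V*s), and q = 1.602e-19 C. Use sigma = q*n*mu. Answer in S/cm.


Step 1: sigma = q * n * mu
Step 2: sigma = 1.602e-19 * 2.30e+17 * 1411
Step 3: sigma = 5.199e+01 S/cm

5.199e+01


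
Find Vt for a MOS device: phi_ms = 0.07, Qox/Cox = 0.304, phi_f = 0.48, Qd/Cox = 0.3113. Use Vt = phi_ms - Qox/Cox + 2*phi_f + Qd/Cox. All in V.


Step 1: Vt = phi_ms - Qox/Cox + 2*phi_f + Qd/Cox
Step 2: Vt = 0.07 - 0.304 + 2*0.48 + 0.3113
Step 3: Vt = 0.07 - 0.304 + 0.96 + 0.3113
Step 4: Vt = 1.0373 V

1.0373


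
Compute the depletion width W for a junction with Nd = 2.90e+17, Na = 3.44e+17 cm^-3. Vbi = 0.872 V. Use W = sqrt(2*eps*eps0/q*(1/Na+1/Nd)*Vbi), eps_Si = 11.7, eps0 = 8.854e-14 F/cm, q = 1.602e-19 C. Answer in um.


Step 1: 1/Na + 1/Nd = 1/3.44e+17 + 1/2.90e+17 = 6.35525e-18
Step 2: 2*eps*eps0/q = 2*11.7*8.854e-14/1.602e-19 = 1.293281e+07
Step 3: W^2 = 1.293281e+07 * 6.35525e-18 * 0.872 = 7.16708e-11
Step 4: W = sqrt(7.16708e-11) = 8.466e-06 cm = 0.08466 um

0.08466


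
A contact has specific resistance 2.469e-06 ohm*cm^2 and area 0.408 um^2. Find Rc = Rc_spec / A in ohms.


Step 1: Convert area to cm^2: 0.408 um^2 = 4.0800e-09 cm^2
Step 2: Rc = Rc_spec / A = 2.469e-06 / 4.0800e-09
Step 3: Rc = 6.05e+02 ohms

6.05e+02


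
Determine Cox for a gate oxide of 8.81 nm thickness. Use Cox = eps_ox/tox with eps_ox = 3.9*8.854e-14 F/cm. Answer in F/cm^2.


Step 1: eps_ox = 3.9 * 8.854e-14 = 3.45306e-13 F/cm
Step 2: tox in cm = 8.81 nm * 1e-7 = 8.8100e-07 cm
Step 3: Cox = 3.45306e-13 / 8.8100e-07 = 3.92e-07 F/cm^2

3.92e-07


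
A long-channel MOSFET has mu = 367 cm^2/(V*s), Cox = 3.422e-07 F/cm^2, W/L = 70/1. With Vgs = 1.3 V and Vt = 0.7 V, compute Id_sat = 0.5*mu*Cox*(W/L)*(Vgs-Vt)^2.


Step 1: Overdrive voltage Vov = Vgs - Vt = 1.3 - 0.7 = 0.6 V
Step 2: W/L = 70/1 = 70
Step 3: Id = 0.5 * 367 * 3.422e-07 * 70 * 0.6^2
Step 4: Id = 1.58e-03 A

1.58e-03


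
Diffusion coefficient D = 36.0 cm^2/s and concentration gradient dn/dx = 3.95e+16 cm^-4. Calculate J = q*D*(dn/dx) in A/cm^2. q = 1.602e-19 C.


Step 1: J = q * D * (dn/dx)
Step 2: J = 1.602e-19 * 36.0 * 3.95e+16
Step 3: J = 2.28e-01 A/cm^2

2.28e-01


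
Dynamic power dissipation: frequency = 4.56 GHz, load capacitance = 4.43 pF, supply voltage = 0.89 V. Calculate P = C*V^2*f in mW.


Step 1: V^2 = 0.89^2 = 0.7921 V^2
Step 2: P = C*V^2*f = 4.43e-12 F * 0.7921 * 4.56e9 Hz
Step 3: P = 1.600105368e-02 W
Step 4: P = 16.001 mW

16.001


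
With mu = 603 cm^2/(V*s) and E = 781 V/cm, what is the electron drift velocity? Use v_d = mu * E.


Step 1: v_d = mu * E
Step 2: v_d = 603 * 781 = 470943
Step 3: v_d = 4.71e+05 cm/s

4.71e+05


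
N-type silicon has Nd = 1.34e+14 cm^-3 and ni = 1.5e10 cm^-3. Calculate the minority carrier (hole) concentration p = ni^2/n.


Step 1: Since Nd >> ni, n ≈ Nd = 1.34e+14 cm^-3
Step 2: p = ni^2 / n = (1.5e10)^2 / 1.34e+14
Step 3: p = 2.25e20 / 1.34e+14 = 1.68e+06 cm^-3

1.68e+06


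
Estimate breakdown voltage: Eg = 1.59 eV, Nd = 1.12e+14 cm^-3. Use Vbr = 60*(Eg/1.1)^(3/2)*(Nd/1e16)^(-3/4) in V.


Step 1: Eg/1.1 = 1.59/1.1 = 1.445455
Step 2: (Eg/1.1)^1.5 = 1.445455^1.5 = 1.737828
Step 3: (Nd/1e16)^(-0.75) = (0.0112)^(-0.75) = 29.046010
Step 4: Vbr = 60 * 1.737828 * 29.046010 = 3028.6 V

3028.6


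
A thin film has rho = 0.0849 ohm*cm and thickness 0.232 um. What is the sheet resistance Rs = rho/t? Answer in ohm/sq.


Step 1: Convert thickness to cm: t = 0.232 um = 2.3200e-05 cm
Step 2: Rs = rho / t = 0.0849 / 2.3200e-05
Step 3: Rs = 3659.5 ohm/sq

3659.5


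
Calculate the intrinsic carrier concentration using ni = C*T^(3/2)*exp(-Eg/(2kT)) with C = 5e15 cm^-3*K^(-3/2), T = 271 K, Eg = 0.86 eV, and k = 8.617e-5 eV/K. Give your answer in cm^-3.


Step 1: Compute kT = 8.617e-5 * 271 = 0.02335207 eV
Step 2: Exponent = -Eg/(2kT) = -0.86/(2*0.02335207) = -18.41379
Step 3: T^(3/2) = 271^1.5 = 4461.22
Step 4: ni = 5e15 * 4461.22 * exp(-18.41379) = 2.25e+11 cm^-3

2.25e+11


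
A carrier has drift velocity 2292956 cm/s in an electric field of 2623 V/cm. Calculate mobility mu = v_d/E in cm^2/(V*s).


Step 1: mu = v_d / E
Step 2: mu = 2292956 / 2623
Step 3: mu = 874.17 cm^2/(V*s)

874.17


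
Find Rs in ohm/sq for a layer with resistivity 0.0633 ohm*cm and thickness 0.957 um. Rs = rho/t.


Step 1: Convert thickness to cm: t = 0.957 um = 9.5700e-05 cm
Step 2: Rs = rho / t = 0.0633 / 9.5700e-05
Step 3: Rs = 661.4 ohm/sq

661.4


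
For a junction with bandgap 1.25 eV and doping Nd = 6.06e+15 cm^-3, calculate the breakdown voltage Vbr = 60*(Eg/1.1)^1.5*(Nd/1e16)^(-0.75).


Step 1: Eg/1.1 = 1.25/1.1 = 1.136364
Step 2: (Eg/1.1)^1.5 = 1.136364^1.5 = 1.211368
Step 3: (Nd/1e16)^(-0.75) = (0.606)^(-0.75) = 1.455947
Step 4: Vbr = 60 * 1.211368 * 1.455947 = 105.8 V

105.8


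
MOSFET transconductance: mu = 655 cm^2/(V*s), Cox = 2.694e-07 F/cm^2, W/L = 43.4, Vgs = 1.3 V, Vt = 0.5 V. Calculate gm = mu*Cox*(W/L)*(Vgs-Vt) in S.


Step 1: Vov = Vgs - Vt = 1.3 - 0.5 = 0.8 V
Step 2: gm = mu * Cox * (W/L) * Vov
Step 3: gm = 655 * 2.694e-07 * 43.4 * 0.8 = 6.13e-03 S

6.13e-03


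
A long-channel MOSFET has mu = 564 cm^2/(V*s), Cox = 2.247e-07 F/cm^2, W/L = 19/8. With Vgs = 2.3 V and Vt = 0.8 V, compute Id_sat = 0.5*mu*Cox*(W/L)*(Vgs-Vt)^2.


Step 1: Overdrive voltage Vov = Vgs - Vt = 2.3 - 0.8 = 1.5 V
Step 2: W/L = 19/8 = 2.375
Step 3: Id = 0.5 * 564 * 2.247e-07 * 2.375 * 1.5^2
Step 4: Id = 3.39e-04 A

3.39e-04


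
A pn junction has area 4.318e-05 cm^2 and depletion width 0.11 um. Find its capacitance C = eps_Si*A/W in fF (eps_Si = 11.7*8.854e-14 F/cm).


Step 1: eps_Si = 11.7 * 8.854e-14 = 1.035918e-12 F/cm
Step 2: W in cm = 0.11 * 1e-4 = 1.10e-05 cm
Step 3: C = 1.035918e-12 * 4.318e-05 / 1.10e-05 = 4.066449e-12 F
Step 4: C = 4066.45 fF

4066.45


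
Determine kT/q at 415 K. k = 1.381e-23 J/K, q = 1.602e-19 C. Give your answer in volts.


Step 1: kT = 1.381e-23 * 415 = 5.73115e-21 J
Step 2: Vt = kT/q = 5.73115e-21 / 1.602e-19
Step 3: Vt = 0.03577 V

0.03577


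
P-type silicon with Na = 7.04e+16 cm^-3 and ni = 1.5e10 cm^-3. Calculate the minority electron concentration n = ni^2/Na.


Step 1: Majority hole concentration p ≈ Na = 7.04e+16 cm^-3
Step 2: n = ni^2 / Na = (1.5e10)^2 / 7.04e+16
Step 3: n = 3.20e+03 cm^-3

3.20e+03


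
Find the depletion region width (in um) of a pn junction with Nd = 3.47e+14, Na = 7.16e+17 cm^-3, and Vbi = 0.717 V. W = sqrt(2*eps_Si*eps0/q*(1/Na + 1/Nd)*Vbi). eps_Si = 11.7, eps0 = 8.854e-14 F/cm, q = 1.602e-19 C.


Step 1: 1/Na + 1/Nd = 1/7.16e+17 + 1/3.47e+14 = 2.88324e-15
Step 2: 2*eps*eps0/q = 2*11.7*8.854e-14/1.602e-19 = 1.293281e+07
Step 3: W^2 = 1.293281e+07 * 2.88324e-15 * 0.717 = 2.67358e-08
Step 4: W = sqrt(2.67358e-08) = 1.635e-04 cm = 1.635 um

1.635


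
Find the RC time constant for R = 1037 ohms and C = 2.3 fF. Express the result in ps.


Step 1: tau = R * C
Step 2: tau = 1037 * 2.3 fF = 1037 * 2.3e-15 F
Step 3: tau = 2.3851e-12 s = 2.3851 ps

2.3851


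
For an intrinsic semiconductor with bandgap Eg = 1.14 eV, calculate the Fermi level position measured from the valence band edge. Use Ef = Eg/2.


Step 1: For an intrinsic semiconductor, the Fermi level sits at midgap.
Step 2: Ef = Eg / 2 = 1.14 / 2 = 0.57 eV

0.57


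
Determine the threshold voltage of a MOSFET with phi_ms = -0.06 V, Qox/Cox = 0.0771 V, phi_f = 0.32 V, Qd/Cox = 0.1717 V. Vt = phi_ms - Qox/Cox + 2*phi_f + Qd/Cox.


Step 1: Vt = phi_ms - Qox/Cox + 2*phi_f + Qd/Cox
Step 2: Vt = -0.06 - 0.0771 + 2*0.32 + 0.1717
Step 3: Vt = -0.06 - 0.0771 + 0.64 + 0.1717
Step 4: Vt = 0.6746 V

0.6746


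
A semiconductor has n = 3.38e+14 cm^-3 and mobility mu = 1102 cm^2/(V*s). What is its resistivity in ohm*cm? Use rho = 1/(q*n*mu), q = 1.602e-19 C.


Step 1: sigma = q * n * mu = 1.602e-19 * 3.38e+14 * 1102 = 5.96707e-02 S/cm
Step 2: rho = 1 / sigma = 1 / 5.96707e-02 = 16.76 ohm*cm

16.76


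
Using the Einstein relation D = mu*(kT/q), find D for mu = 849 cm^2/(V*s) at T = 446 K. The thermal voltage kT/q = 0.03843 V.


Step 1: D = mu * (kT/q)
Step 2: D = 849 * 0.03843
Step 3: D = 32.63 cm^2/s

32.63


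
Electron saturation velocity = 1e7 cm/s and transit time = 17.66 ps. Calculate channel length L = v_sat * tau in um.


Step 1: tau in seconds = 17.66 ps * 1e-12 = 1.7660e-11 s
Step 2: L = v_sat * tau = 1e7 * 1.7660e-11 = 1.7660e-04 cm
Step 3: L in um = 1.7660e-04 * 1e4 = 1.766 um

1.766


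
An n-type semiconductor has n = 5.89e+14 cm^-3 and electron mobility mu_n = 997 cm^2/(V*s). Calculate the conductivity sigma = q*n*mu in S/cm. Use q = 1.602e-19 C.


Step 1: sigma = q * n * mu
Step 2: sigma = 1.602e-19 * 5.89e+14 * 997
Step 3: sigma = 9.407e-02 S/cm

9.407e-02


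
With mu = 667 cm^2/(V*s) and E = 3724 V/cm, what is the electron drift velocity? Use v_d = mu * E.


Step 1: v_d = mu * E
Step 2: v_d = 667 * 3724 = 2483908
Step 3: v_d = 2.48e+06 cm/s

2.48e+06


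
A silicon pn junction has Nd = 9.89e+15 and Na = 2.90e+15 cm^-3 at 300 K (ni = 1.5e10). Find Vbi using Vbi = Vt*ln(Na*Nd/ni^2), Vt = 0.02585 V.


Step 1: Compute Na*Nd/ni^2 = 2.90e+15 * 9.89e+15 / (1.5e10)^2 = 1.2747e+11
Step 2: ln(1.2747e+11) = 25.5711
Step 3: Vbi = 0.02585 * 25.5711 = 0.661 V

0.661


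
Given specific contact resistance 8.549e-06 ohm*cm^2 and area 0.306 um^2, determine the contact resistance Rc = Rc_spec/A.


Step 1: Convert area to cm^2: 0.306 um^2 = 3.0600e-09 cm^2
Step 2: Rc = Rc_spec / A = 8.549e-06 / 3.0600e-09
Step 3: Rc = 2.79e+03 ohms

2.79e+03


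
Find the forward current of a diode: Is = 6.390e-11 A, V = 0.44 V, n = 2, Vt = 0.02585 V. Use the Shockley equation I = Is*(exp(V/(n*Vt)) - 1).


Step 1: V/(n*Vt) = 0.44/(2*0.02585) = 8.5106
Step 2: exp(8.5106) = 4.9671e+03
Step 3: I = 6.390e-11 * (4.9671e+03 - 1) = 3.17e-07 A

3.17e-07


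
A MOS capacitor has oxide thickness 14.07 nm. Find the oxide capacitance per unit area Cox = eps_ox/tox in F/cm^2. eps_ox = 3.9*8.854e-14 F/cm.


Step 1: eps_ox = 3.9 * 8.854e-14 = 3.45306e-13 F/cm
Step 2: tox in cm = 14.07 nm * 1e-7 = 1.4070e-06 cm
Step 3: Cox = 3.45306e-13 / 1.4070e-06 = 2.45e-07 F/cm^2

2.45e-07


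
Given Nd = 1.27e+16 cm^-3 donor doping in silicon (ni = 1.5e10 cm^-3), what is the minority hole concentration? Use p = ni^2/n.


Step 1: Since Nd >> ni, n ≈ Nd = 1.27e+16 cm^-3
Step 2: p = ni^2 / n = (1.5e10)^2 / 1.27e+16
Step 3: p = 2.25e20 / 1.27e+16 = 1.77e+04 cm^-3

1.77e+04


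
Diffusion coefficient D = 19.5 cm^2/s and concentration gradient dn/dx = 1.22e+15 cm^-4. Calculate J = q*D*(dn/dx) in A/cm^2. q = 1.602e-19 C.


Step 1: J = q * D * (dn/dx)
Step 2: J = 1.602e-19 * 19.5 * 1.22e+15
Step 3: J = 3.81e-03 A/cm^2

3.81e-03


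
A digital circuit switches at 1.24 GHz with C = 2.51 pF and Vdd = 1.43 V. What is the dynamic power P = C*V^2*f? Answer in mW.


Step 1: V^2 = 1.43^2 = 2.0449 V^2
Step 2: P = C*V^2*f = 2.51e-12 F * 2.0449 * 1.24e9 Hz
Step 3: P = 6.36454676e-03 W
Step 4: P = 6.365 mW

6.365


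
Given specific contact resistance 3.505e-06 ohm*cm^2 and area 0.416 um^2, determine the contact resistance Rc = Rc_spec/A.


Step 1: Convert area to cm^2: 0.416 um^2 = 4.1600e-09 cm^2
Step 2: Rc = Rc_spec / A = 3.505e-06 / 4.1600e-09
Step 3: Rc = 8.43e+02 ohms

8.43e+02


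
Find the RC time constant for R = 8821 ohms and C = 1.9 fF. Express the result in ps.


Step 1: tau = R * C
Step 2: tau = 8821 * 1.9 fF = 8821 * 1.9e-15 F
Step 3: tau = 1.67599e-11 s = 16.7599 ps

16.7599


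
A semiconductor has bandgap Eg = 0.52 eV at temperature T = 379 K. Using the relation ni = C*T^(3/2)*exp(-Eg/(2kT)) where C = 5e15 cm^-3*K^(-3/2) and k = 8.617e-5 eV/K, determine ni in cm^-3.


Step 1: Compute kT = 8.617e-5 * 379 = 0.03265843 eV
Step 2: Exponent = -Eg/(2kT) = -0.52/(2*0.03265843) = -7.96119
Step 3: T^(3/2) = 379^1.5 = 7378.34
Step 4: ni = 5e15 * 7378.34 * exp(-7.96119) = 1.29e+16 cm^-3

1.29e+16


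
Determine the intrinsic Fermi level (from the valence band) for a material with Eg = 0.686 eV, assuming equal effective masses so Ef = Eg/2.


Step 1: For an intrinsic semiconductor, the Fermi level sits at midgap.
Step 2: Ef = Eg / 2 = 0.686 / 2 = 0.343 eV

0.343


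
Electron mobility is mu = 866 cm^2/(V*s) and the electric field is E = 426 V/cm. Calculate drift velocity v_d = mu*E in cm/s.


Step 1: v_d = mu * E
Step 2: v_d = 866 * 426 = 368916
Step 3: v_d = 3.69e+05 cm/s

3.69e+05


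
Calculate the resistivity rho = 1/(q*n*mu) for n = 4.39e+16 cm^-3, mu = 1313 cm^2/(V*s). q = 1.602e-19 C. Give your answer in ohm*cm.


Step 1: sigma = q * n * mu = 1.602e-19 * 4.39e+16 * 1313 = 9.23404e+00 S/cm
Step 2: rho = 1 / sigma = 1 / 9.23404e+00 = 0.1083 ohm*cm

0.1083


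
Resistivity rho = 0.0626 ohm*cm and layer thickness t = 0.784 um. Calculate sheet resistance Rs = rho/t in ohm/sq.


Step 1: Convert thickness to cm: t = 0.784 um = 7.8400e-05 cm
Step 2: Rs = rho / t = 0.0626 / 7.8400e-05
Step 3: Rs = 798.5 ohm/sq

798.5


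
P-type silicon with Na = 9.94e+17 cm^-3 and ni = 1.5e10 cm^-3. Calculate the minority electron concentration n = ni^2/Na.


Step 1: Majority hole concentration p ≈ Na = 9.94e+17 cm^-3
Step 2: n = ni^2 / Na = (1.5e10)^2 / 9.94e+17
Step 3: n = 2.26e+02 cm^-3

2.26e+02


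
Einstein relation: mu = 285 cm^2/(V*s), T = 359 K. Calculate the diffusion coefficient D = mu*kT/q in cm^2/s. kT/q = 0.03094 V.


Step 1: D = mu * (kT/q)
Step 2: D = 285 * 0.03094
Step 3: D = 8.82 cm^2/s

8.82


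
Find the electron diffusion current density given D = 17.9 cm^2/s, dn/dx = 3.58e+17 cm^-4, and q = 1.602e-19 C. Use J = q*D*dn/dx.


Step 1: J = q * D * (dn/dx)
Step 2: J = 1.602e-19 * 17.9 * 3.58e+17
Step 3: J = 1.03e+00 A/cm^2

1.03e+00


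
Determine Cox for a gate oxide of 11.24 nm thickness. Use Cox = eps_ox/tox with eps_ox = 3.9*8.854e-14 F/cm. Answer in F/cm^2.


Step 1: eps_ox = 3.9 * 8.854e-14 = 3.45306e-13 F/cm
Step 2: tox in cm = 11.24 nm * 1e-7 = 1.1240e-06 cm
Step 3: Cox = 3.45306e-13 / 1.1240e-06 = 3.07e-07 F/cm^2

3.07e-07


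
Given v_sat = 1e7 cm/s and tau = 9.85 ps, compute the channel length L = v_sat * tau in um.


Step 1: tau in seconds = 9.85 ps * 1e-12 = 9.8500e-12 s
Step 2: L = v_sat * tau = 1e7 * 9.8500e-12 = 9.8500e-05 cm
Step 3: L in um = 9.8500e-05 * 1e4 = 0.985 um

0.985


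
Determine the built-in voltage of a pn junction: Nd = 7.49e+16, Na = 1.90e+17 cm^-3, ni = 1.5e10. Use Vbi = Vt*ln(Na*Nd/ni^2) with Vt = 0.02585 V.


Step 1: Compute Na*Nd/ni^2 = 1.90e+17 * 7.49e+16 / (1.5e10)^2 = 6.3249e+13
Step 2: ln(6.3249e+13) = 31.7781
Step 3: Vbi = 0.02585 * 31.7781 = 0.821 V

0.821


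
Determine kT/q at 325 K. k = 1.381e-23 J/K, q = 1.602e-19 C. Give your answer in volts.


Step 1: kT = 1.381e-23 * 325 = 4.48825e-21 J
Step 2: Vt = kT/q = 4.48825e-21 / 1.602e-19
Step 3: Vt = 0.02802 V

0.02802


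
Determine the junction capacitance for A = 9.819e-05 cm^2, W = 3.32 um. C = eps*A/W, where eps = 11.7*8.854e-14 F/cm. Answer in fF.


Step 1: eps_Si = 11.7 * 8.854e-14 = 1.035918e-12 F/cm
Step 2: W in cm = 3.32 * 1e-4 = 3.32e-04 cm
Step 3: C = 1.035918e-12 * 9.819e-05 / 3.32e-04 = 3.063759e-13 F
Step 4: C = 306.38 fF

306.38


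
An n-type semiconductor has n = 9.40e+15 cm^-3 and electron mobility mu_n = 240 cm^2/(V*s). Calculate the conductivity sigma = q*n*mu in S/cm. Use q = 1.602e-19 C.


Step 1: sigma = q * n * mu
Step 2: sigma = 1.602e-19 * 9.40e+15 * 240
Step 3: sigma = 3.614e-01 S/cm

3.614e-01


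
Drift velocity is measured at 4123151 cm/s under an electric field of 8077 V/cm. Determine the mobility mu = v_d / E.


Step 1: mu = v_d / E
Step 2: mu = 4123151 / 8077
Step 3: mu = 510.48 cm^2/(V*s)

510.48


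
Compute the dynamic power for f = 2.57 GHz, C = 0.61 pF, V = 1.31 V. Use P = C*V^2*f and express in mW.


Step 1: V^2 = 1.31^2 = 1.7161 V^2
Step 2: P = C*V^2*f = 0.61e-12 F * 1.7161 * 2.57e9 Hz
Step 3: P = 2.69032997e-03 W
Step 4: P = 2.69 mW

2.69


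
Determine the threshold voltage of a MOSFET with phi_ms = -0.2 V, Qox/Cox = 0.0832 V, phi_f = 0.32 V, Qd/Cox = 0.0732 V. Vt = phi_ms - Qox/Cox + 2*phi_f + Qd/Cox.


Step 1: Vt = phi_ms - Qox/Cox + 2*phi_f + Qd/Cox
Step 2: Vt = -0.2 - 0.0832 + 2*0.32 + 0.0732
Step 3: Vt = -0.2 - 0.0832 + 0.64 + 0.0732
Step 4: Vt = 0.43 V

0.43


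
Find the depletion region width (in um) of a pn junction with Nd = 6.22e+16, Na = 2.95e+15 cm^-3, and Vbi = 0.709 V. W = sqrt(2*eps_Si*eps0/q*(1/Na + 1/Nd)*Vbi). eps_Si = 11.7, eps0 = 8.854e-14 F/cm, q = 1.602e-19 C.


Step 1: 1/Na + 1/Nd = 1/2.95e+15 + 1/6.22e+16 = 3.55060e-16
Step 2: 2*eps*eps0/q = 2*11.7*8.854e-14/1.602e-19 = 1.293281e+07
Step 3: W^2 = 1.293281e+07 * 3.55060e-16 * 0.709 = 3.25567e-09
Step 4: W = sqrt(3.25567e-09) = 5.706e-05 cm = 0.5706 um

0.5706


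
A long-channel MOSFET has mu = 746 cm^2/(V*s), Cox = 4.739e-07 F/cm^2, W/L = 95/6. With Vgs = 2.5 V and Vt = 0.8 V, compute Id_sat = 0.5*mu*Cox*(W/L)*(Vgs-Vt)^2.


Step 1: Overdrive voltage Vov = Vgs - Vt = 2.5 - 0.8 = 1.7 V
Step 2: W/L = 95/6 = 15.8333
Step 3: Id = 0.5 * 746 * 4.739e-07 * 15.8333 * 1.7^2
Step 4: Id = 8.09e-03 A

8.09e-03


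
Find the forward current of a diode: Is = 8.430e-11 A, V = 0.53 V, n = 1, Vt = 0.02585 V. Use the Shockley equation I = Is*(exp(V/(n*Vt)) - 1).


Step 1: V/(n*Vt) = 0.53/(1*0.02585) = 20.5029
Step 2: exp(20.5029) = 8.0223e+08
Step 3: I = 8.430e-11 * (8.0223e+08 - 1) = 6.76e-02 A

6.76e-02


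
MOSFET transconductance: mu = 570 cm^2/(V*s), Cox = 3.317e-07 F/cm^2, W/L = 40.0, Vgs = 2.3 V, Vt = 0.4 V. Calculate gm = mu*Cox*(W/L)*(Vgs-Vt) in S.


Step 1: Vov = Vgs - Vt = 2.3 - 0.4 = 1.9 V
Step 2: gm = mu * Cox * (W/L) * Vov
Step 3: gm = 570 * 3.317e-07 * 40.0 * 1.9 = 1.44e-02 S

1.44e-02


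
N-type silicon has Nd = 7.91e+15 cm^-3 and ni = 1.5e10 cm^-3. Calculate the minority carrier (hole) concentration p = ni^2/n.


Step 1: Since Nd >> ni, n ≈ Nd = 7.91e+15 cm^-3
Step 2: p = ni^2 / n = (1.5e10)^2 / 7.91e+15
Step 3: p = 2.25e20 / 7.91e+15 = 2.84e+04 cm^-3

2.84e+04


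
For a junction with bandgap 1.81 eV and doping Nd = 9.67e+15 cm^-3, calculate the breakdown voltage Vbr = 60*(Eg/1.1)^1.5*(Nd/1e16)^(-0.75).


Step 1: Eg/1.1 = 1.81/1.1 = 1.645455
Step 2: (Eg/1.1)^1.5 = 1.645455^1.5 = 2.110712
Step 3: (Nd/1e16)^(-0.75) = (0.967)^(-0.75) = 1.025487
Step 4: Vbr = 60 * 2.110712 * 1.025487 = 129.9 V

129.9


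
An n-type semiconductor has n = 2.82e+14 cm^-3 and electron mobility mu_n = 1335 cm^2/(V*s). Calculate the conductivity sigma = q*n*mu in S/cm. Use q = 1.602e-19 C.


Step 1: sigma = q * n * mu
Step 2: sigma = 1.602e-19 * 2.82e+14 * 1335
Step 3: sigma = 6.031e-02 S/cm

6.031e-02


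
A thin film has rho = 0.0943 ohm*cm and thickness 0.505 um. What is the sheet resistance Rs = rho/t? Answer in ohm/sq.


Step 1: Convert thickness to cm: t = 0.505 um = 5.0500e-05 cm
Step 2: Rs = rho / t = 0.0943 / 5.0500e-05
Step 3: Rs = 1867.3 ohm/sq

1867.3


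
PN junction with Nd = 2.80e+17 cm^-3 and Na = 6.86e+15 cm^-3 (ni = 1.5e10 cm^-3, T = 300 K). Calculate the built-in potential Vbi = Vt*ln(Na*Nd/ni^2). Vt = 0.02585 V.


Step 1: Compute Na*Nd/ni^2 = 6.86e+15 * 2.80e+17 / (1.5e10)^2 = 8.5369e+12
Step 2: ln(8.5369e+12) = 29.7754
Step 3: Vbi = 0.02585 * 29.7754 = 0.77 V

0.77


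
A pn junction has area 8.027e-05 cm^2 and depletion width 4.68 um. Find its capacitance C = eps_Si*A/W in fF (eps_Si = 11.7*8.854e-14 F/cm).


Step 1: eps_Si = 11.7 * 8.854e-14 = 1.035918e-12 F/cm
Step 2: W in cm = 4.68 * 1e-4 = 4.68e-04 cm
Step 3: C = 1.035918e-12 * 8.027e-05 / 4.68e-04 = 1.776776e-13 F
Step 4: C = 177.68 fF

177.68


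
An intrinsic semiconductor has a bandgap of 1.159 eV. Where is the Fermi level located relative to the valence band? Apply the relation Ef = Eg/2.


Step 1: For an intrinsic semiconductor, the Fermi level sits at midgap.
Step 2: Ef = Eg / 2 = 1.159 / 2 = 0.5795 eV

0.5795


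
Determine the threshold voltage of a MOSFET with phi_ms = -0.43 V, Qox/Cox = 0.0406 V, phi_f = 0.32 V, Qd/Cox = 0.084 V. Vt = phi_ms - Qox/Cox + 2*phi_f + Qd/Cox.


Step 1: Vt = phi_ms - Qox/Cox + 2*phi_f + Qd/Cox
Step 2: Vt = -0.43 - 0.0406 + 2*0.32 + 0.084
Step 3: Vt = -0.43 - 0.0406 + 0.64 + 0.084
Step 4: Vt = 0.2534 V

0.2534


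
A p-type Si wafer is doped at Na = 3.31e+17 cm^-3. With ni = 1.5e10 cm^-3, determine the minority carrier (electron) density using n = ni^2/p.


Step 1: Majority hole concentration p ≈ Na = 3.31e+17 cm^-3
Step 2: n = ni^2 / Na = (1.5e10)^2 / 3.31e+17
Step 3: n = 6.80e+02 cm^-3

6.80e+02


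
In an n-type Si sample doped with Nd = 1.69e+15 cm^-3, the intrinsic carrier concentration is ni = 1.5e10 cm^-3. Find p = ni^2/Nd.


Step 1: Since Nd >> ni, n ≈ Nd = 1.69e+15 cm^-3
Step 2: p = ni^2 / n = (1.5e10)^2 / 1.69e+15
Step 3: p = 2.25e20 / 1.69e+15 = 1.33e+05 cm^-3

1.33e+05
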